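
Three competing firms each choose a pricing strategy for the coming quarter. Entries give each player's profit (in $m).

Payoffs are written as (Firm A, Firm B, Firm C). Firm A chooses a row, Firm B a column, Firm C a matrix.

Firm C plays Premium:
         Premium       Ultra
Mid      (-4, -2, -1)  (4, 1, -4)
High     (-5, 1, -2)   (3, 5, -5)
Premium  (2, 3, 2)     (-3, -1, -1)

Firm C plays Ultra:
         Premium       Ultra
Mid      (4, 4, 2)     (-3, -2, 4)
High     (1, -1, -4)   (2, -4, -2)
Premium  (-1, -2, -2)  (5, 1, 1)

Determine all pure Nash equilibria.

(Mid, Premium, Premium): Firm A can switch to Premium (-4 → 2). Not NE.
(Mid, Premium, Ultra): Firm A gets 4, best alternative 1; Firm B gets 4, best alternative -2; Firm C gets 2, best alternative -1. No profitable deviation — NE.
(Mid, Ultra, Premium): Firm C can switch to Ultra (-4 → 4). Not NE.
(Mid, Ultra, Ultra): Firm A can switch to High (-3 → 2). Not NE.
(High, Premium, Premium): Firm A can switch to Mid (-5 → -4). Not NE.
(High, Premium, Ultra): Firm A can switch to Mid (1 → 4). Not NE.
(High, Ultra, Premium): Firm A can switch to Mid (3 → 4). Not NE.
(Premium, Premium, Premium): Firm A gets 2, best alternative -4; Firm B gets 3, best alternative -1; Firm C gets 2, best alternative -2. No profitable deviation — NE.
(Premium, Ultra, Ultra): Firm A gets 5, best alternative 2; Firm B gets 1, best alternative -2; Firm C gets 1, best alternative -1. No profitable deviation — NE.
(The remaining 3 profiles each have a profitable deviation by the same check.)

Pure-strategy Nash equilibria: (Mid, Premium, Ultra), (Premium, Premium, Premium), (Premium, Ultra, Ultra)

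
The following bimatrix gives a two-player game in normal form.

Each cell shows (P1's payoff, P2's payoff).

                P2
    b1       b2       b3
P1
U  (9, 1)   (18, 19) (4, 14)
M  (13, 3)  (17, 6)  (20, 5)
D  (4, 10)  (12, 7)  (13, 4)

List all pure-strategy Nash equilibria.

For each strategy profile, look for a profitable unilateral deviation.
(U, b1): P1 can switch to M (9 → 13). Not NE.
(U, b2): P1 gets 18, best alternative 17; P2 gets 19, best alternative 14. No profitable deviation — NE.
(U, b3): P1 can switch to M (4 → 20). Not NE.
(M, b1): P2 can switch to b2 (3 → 6). Not NE.
(M, b2): P1 can switch to U (17 → 18). Not NE.
(M, b3): P2 can switch to b2 (5 → 6). Not NE.
(D, b1): P1 can switch to U (4 → 9). Not NE.
(D, b2): P1 can switch to U (12 → 18). Not NE.
(D, b3): P1 can switch to M (13 → 20). Not NE.

(U, b2)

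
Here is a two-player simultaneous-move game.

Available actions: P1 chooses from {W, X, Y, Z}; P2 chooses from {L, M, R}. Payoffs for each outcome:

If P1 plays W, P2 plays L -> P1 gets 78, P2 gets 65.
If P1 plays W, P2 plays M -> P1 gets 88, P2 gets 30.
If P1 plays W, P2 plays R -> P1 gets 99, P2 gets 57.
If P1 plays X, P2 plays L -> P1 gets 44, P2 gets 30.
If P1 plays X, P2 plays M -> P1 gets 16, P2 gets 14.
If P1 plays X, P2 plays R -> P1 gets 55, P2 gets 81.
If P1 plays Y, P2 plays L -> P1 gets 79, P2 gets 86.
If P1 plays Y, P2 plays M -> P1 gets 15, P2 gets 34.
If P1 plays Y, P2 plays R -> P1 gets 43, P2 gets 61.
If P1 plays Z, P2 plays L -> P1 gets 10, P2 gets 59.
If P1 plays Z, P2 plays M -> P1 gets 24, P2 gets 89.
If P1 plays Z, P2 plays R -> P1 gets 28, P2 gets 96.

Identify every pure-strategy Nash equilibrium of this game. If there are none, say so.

P1 against L: payoffs 78, 44, 79, 10 → best response Y.
P1 against M: payoffs 88, 16, 15, 24 → best response W.
P1 against R: payoffs 99, 55, 43, 28 → best response W.
P2 against W: payoffs 65, 30, 57 → best response L.
P2 against X: payoffs 30, 14, 81 → best response R.
P2 against Y: payoffs 86, 34, 61 → best response L.
P2 against Z: payoffs 59, 89, 96 → best response R.
Mutual best responses: (Y, L).

The unique pure-strategy Nash equilibrium is (Y, L).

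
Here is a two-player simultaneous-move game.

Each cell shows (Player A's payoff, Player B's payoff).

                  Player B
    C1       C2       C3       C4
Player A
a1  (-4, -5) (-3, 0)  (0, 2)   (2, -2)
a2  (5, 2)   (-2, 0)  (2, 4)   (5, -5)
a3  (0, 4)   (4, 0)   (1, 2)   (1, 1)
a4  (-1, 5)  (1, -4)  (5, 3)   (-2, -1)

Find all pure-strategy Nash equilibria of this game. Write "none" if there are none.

Check each profile: it is a Nash equilibrium iff no player can strictly gain by switching unilaterally.
(a1, C1): Player A can switch to a2 (-4 → 5). Not NE.
(a1, C2): Player A can switch to a2 (-3 → -2). Not NE.
(a1, C3): Player A can switch to a2 (0 → 2). Not NE.
(a1, C4): Player A can switch to a2 (2 → 5). Not NE.
(a2, C1): Player B can switch to C3 (2 → 4). Not NE.
(a2, C2): Player A can switch to a3 (-2 → 4). Not NE.
(The remaining 10 profiles each have a profitable deviation by the same check.)

This game has no pure Nash equilibrium.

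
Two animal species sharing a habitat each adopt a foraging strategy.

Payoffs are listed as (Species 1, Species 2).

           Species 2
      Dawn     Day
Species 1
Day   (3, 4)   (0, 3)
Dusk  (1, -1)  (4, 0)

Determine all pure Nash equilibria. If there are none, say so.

Species 1 against Dawn: payoffs 3, 1 → best response Day.
Species 1 against Day: payoffs 0, 4 → best response Dusk.
Species 2 against Day: payoffs 4, 3 → best response Dawn.
Species 2 against Dusk: payoffs -1, 0 → best response Day.
Mutual best responses: (Day, Dawn); (Dusk, Day).

(Day, Dawn); (Dusk, Day)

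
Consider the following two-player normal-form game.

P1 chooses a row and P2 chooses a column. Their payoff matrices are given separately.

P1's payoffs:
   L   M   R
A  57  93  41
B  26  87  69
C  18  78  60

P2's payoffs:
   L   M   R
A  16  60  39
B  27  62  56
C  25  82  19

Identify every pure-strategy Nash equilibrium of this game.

The unique pure-strategy Nash equilibrium is (A, M).

(A, L): P2 can switch to M (16 → 60). Not NE.
(A, M): P1 gets 93, best alternative 87; P2 gets 60, best alternative 39. No profitable deviation — NE.
(A, R): P1 can switch to B (41 → 69). Not NE.
(B, L): P1 can switch to A (26 → 57). Not NE.
(B, M): P1 can switch to A (87 → 93). Not NE.
(B, R): P2 can switch to M (56 → 62). Not NE.
(C, L): P1 can switch to A (18 → 57). Not NE.
(C, M): P1 can switch to A (78 → 93). Not NE.
(C, R): P1 can switch to B (60 → 69). Not NE.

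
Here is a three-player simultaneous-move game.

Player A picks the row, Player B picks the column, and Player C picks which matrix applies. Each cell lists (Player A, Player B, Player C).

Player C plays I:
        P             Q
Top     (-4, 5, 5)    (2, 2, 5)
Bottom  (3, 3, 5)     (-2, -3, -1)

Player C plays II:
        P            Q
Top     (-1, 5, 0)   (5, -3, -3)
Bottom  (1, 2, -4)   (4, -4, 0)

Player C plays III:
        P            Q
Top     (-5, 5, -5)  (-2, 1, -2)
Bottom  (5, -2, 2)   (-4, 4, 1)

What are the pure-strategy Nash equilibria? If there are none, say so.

(Top, P, I): Player A can switch to Bottom (-4 → 3). Not NE.
(Top, P, II): Player A can switch to Bottom (-1 → 1). Not NE.
(Top, P, III): Player A can switch to Bottom (-5 → 5). Not NE.
(Top, Q, I): Player B can switch to P (2 → 5). Not NE.
(Top, Q, II): Player B can switch to P (-3 → 5). Not NE.
(Top, Q, III): Player B can switch to P (1 → 5). Not NE.
(Bottom, P, I): Player A gets 3, best alternative -4; Player B gets 3, best alternative -3; Player C gets 5, best alternative 2. No profitable deviation — NE.
(Bottom, P, II): Player C can switch to I (-4 → 5). Not NE.
(Bottom, P, III): Player B can switch to Q (-2 → 4). Not NE.
(Bottom, Q, I): Player A can switch to Top (-2 → 2). Not NE.
(Bottom, Q, II): Player A can switch to Top (4 → 5). Not NE.
(The remaining 1 profile has a profitable deviation by the same check.)

(Bottom, P, I)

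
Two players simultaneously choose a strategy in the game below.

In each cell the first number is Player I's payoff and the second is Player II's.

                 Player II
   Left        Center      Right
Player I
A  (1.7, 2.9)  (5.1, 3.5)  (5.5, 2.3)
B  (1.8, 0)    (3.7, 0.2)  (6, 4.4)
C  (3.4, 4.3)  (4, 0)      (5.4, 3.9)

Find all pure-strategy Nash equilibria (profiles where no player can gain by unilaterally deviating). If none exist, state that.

Pure-strategy Nash equilibria: (A, Center); (B, Right); (C, Left)

For each player, find the best response to each opponent profile; mutual best responses are the pure NE.
Player I against Left: payoffs 1.7, 1.8, 3.4 → best response C.
Player I against Center: payoffs 5.1, 3.7, 4 → best response A.
Player I against Right: payoffs 5.5, 6, 5.4 → best response B.
Player II against A: payoffs 2.9, 3.5, 2.3 → best response Center.
Player II against B: payoffs 0, 0.2, 4.4 → best response Right.
Player II against C: payoffs 4.3, 0, 3.9 → best response Left.
Mutual best responses: (A, Center); (B, Right); (C, Left).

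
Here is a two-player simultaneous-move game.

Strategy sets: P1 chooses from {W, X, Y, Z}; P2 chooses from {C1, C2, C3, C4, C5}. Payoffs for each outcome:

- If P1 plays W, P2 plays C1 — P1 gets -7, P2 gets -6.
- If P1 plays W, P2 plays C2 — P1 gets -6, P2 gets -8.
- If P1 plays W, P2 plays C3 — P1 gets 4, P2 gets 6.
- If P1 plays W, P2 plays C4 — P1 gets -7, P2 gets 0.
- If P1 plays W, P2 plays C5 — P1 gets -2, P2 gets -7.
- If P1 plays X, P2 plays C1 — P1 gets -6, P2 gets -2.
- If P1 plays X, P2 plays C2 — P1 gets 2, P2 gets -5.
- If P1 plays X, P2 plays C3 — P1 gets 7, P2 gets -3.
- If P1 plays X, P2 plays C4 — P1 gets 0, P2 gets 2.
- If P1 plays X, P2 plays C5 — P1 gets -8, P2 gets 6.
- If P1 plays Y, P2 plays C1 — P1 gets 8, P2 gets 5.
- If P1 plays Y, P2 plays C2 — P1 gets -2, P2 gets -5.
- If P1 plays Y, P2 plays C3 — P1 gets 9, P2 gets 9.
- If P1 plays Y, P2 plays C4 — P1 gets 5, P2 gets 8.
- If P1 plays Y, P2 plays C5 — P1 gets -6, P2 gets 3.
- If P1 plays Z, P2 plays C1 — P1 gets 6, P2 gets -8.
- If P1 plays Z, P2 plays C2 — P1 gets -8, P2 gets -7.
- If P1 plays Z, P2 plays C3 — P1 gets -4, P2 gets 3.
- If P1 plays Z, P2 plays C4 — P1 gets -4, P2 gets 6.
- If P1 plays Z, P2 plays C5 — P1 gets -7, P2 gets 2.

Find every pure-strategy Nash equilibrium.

Mark each player's best response to every combination of opponents' strategies; a profile where every player is best-responding is a pure Nash equilibrium.
P1 against C1: payoffs -7, -6, 8, 6 → best response Y.
P1 against C2: payoffs -6, 2, -2, -8 → best response X.
P1 against C3: payoffs 4, 7, 9, -4 → best response Y.
P1 against C4: payoffs -7, 0, 5, -4 → best response Y.
P1 against C5: payoffs -2, -8, -6, -7 → best response W.
P2 against W: payoffs -6, -8, 6, 0, -7 → best response C3.
P2 against X: payoffs -2, -5, -3, 2, 6 → best response C5.
P2 against Y: payoffs 5, -5, 9, 8, 3 → best response C3.
P2 against Z: payoffs -8, -7, 3, 6, 2 → best response C4.
Mutual best responses: (Y, C3).

(Y, C3)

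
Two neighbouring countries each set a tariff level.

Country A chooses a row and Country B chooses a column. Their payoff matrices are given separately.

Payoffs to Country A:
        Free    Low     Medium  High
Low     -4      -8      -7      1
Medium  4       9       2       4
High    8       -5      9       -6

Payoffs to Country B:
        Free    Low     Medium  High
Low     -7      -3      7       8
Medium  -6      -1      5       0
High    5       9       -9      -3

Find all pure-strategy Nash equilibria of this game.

For each player, find the best response to each opponent profile; mutual best responses are the pure NE.
Country A against Free: payoffs -4, 4, 8 → best response High.
Country A against Low: payoffs -8, 9, -5 → best response Medium.
Country A against Medium: payoffs -7, 2, 9 → best response High.
Country A against High: payoffs 1, 4, -6 → best response Medium.
Country B against Low: payoffs -7, -3, 7, 8 → best response High.
Country B against Medium: payoffs -6, -1, 5, 0 → best response Medium.
Country B against High: payoffs 5, 9, -9, -3 → best response Low.
No profile is a mutual best response for all players.

none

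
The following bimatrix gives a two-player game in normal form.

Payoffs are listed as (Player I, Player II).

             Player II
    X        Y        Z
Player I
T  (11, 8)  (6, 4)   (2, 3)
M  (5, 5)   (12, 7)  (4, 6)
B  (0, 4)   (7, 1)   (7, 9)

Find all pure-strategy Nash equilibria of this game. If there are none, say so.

(T, X): Player I gets 11, best alternative 5; Player II gets 8, best alternative 4. No profitable deviation — NE.
(T, Y): Player I can switch to M (6 → 12). Not NE.
(T, Z): Player I can switch to M (2 → 4). Not NE.
(M, X): Player I can switch to T (5 → 11). Not NE.
(M, Y): Player I gets 12, best alternative 7; Player II gets 7, best alternative 6. No profitable deviation — NE.
(M, Z): Player I can switch to B (4 → 7). Not NE.
(B, X): Player I can switch to T (0 → 11). Not NE.
(B, Y): Player I can switch to M (7 → 12). Not NE.
(B, Z): Player I gets 7, best alternative 4; Player II gets 9, best alternative 4. No profitable deviation — NE.

The pure Nash equilibria are (T, X) and (M, Y) and (B, Z).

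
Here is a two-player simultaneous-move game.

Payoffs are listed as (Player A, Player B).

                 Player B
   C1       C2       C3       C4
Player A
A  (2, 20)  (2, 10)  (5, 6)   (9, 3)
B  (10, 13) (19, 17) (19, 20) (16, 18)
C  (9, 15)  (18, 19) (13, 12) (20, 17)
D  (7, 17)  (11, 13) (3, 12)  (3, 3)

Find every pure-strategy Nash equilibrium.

Pure NE: (B, C3)

Mark each player's best response to every combination of opponents' strategies; a profile where every player is best-responding is a pure Nash equilibrium.
Player A against C1: payoffs 2, 10, 9, 7 → best response B.
Player A against C2: payoffs 2, 19, 18, 11 → best response B.
Player A against C3: payoffs 5, 19, 13, 3 → best response B.
Player A against C4: payoffs 9, 16, 20, 3 → best response C.
Player B against A: payoffs 20, 10, 6, 3 → best response C1.
Player B against B: payoffs 13, 17, 20, 18 → best response C3.
Player B against C: payoffs 15, 19, 12, 17 → best response C2.
Player B against D: payoffs 17, 13, 12, 3 → best response C1.
Mutual best responses: (B, C3).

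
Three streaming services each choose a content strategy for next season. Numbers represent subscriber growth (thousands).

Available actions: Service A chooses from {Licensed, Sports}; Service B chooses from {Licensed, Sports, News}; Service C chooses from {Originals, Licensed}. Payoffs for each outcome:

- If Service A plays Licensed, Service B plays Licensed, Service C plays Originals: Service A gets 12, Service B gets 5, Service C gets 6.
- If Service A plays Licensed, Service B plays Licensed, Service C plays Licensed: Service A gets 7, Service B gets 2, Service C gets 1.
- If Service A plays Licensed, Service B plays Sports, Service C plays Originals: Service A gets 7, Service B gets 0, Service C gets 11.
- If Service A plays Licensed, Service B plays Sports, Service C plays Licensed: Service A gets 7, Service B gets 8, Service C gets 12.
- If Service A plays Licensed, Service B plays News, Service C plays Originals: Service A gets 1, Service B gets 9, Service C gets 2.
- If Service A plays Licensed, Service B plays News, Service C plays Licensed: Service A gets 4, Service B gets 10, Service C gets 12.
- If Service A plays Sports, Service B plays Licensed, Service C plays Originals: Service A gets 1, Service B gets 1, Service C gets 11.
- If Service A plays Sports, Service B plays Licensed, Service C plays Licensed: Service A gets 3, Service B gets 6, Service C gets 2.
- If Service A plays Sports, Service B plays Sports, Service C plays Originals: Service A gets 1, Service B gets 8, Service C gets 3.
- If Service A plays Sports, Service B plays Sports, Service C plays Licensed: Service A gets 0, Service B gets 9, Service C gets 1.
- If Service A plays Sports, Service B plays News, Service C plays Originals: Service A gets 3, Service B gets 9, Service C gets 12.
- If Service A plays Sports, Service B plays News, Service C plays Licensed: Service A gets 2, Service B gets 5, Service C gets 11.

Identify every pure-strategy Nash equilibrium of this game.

(Licensed, Licensed, Originals): Service B can switch to News (5 → 9). Not NE.
(Licensed, Licensed, Licensed): Service B can switch to Sports (2 → 8). Not NE.
(Licensed, Sports, Originals): Service B can switch to Licensed (0 → 5). Not NE.
(Licensed, Sports, Licensed): Service B can switch to News (8 → 10). Not NE.
(Licensed, News, Originals): Service A can switch to Sports (1 → 3). Not NE.
(Licensed, News, Licensed): Service A gets 4, best alternative 2; Service B gets 10, best alternative 8; Service C gets 12, best alternative 2. No profitable deviation — NE.
(Sports, Licensed, Originals): Service A can switch to Licensed (1 → 12). Not NE.
(Sports, News, Originals): Service A gets 3, best alternative 1; Service B gets 9, best alternative 8; Service C gets 12, best alternative 11. No profitable deviation — NE.
(The remaining 4 profiles each have a profitable deviation by the same check.)

Pure-strategy Nash equilibria: (Licensed, News, Licensed), (Sports, News, Originals)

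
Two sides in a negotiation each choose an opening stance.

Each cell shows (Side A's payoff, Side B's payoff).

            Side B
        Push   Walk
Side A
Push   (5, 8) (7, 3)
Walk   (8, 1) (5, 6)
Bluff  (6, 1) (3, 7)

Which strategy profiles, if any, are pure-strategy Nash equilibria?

Check each profile: it is a Nash equilibrium iff no player can strictly gain by switching unilaterally.
(Push, Push): Side A can switch to Walk (5 → 8). Not NE.
(Push, Walk): Side B can switch to Push (3 → 8). Not NE.
(Walk, Push): Side B can switch to Walk (1 → 6). Not NE.
(Walk, Walk): Side A can switch to Push (5 → 7). Not NE.
(Bluff, Push): Side A can switch to Walk (6 → 8). Not NE.
(Bluff, Walk): Side A can switch to Push (3 → 7). Not NE.

No pure-strategy Nash equilibrium.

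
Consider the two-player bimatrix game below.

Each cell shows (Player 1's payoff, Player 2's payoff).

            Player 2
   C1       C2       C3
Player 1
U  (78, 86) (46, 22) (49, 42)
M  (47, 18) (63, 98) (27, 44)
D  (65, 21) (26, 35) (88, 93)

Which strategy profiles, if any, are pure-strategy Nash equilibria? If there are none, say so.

Player 1 against C1: payoffs 78, 47, 65 → best response U.
Player 1 against C2: payoffs 46, 63, 26 → best response M.
Player 1 against C3: payoffs 49, 27, 88 → best response D.
Player 2 against U: payoffs 86, 22, 42 → best response C1.
Player 2 against M: payoffs 18, 98, 44 → best response C2.
Player 2 against D: payoffs 21, 35, 93 → best response C3.
Mutual best responses: (U, C1); (M, C2); (D, C3).

(U, C1), (M, C2), (D, C3)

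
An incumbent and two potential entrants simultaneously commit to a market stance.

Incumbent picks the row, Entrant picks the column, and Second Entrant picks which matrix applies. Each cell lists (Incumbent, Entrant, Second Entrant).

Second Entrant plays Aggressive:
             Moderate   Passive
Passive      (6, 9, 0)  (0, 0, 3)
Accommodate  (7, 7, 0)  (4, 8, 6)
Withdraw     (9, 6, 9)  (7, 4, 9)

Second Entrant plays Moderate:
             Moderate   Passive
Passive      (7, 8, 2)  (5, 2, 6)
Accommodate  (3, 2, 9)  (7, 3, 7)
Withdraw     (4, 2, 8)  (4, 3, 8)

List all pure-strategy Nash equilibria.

Incumbent against (Moderate, Aggressive): payoffs 6, 7, 9 → best response Withdraw.
Incumbent against (Moderate, Moderate): payoffs 7, 3, 4 → best response Passive.
Incumbent against (Passive, Aggressive): payoffs 0, 4, 7 → best response Withdraw.
Incumbent against (Passive, Moderate): payoffs 5, 7, 4 → best response Accommodate.
Entrant against (Passive, Aggressive): payoffs 9, 0 → best response Moderate.
Entrant against (Passive, Moderate): payoffs 8, 2 → best response Moderate.
Entrant against (Accommodate, Aggressive): payoffs 7, 8 → best response Passive.
Entrant against (Accommodate, Moderate): payoffs 2, 3 → best response Passive.
Entrant against (Withdraw, Aggressive): payoffs 6, 4 → best response Moderate.
Entrant against (Withdraw, Moderate): payoffs 2, 3 → best response Passive.
Second Entrant against (Passive, Moderate): payoffs 0, 2 → best response Moderate.
Second Entrant against (Passive, Passive): payoffs 3, 6 → best response Moderate.
Second Entrant against (Accommodate, Moderate): payoffs 0, 9 → best response Moderate.
Second Entrant against (Accommodate, Passive): payoffs 6, 7 → best response Moderate.
Second Entrant against (Withdraw, Moderate): payoffs 9, 8 → best response Aggressive.
Second Entrant against (Withdraw, Passive): payoffs 9, 8 → best response Aggressive.
Mutual best responses: (Passive, Moderate, Moderate); (Accommodate, Passive, Moderate); (Withdraw, Moderate, Aggressive).

Pure-strategy Nash equilibria: (Passive, Moderate, Moderate), (Accommodate, Passive, Moderate), (Withdraw, Moderate, Aggressive)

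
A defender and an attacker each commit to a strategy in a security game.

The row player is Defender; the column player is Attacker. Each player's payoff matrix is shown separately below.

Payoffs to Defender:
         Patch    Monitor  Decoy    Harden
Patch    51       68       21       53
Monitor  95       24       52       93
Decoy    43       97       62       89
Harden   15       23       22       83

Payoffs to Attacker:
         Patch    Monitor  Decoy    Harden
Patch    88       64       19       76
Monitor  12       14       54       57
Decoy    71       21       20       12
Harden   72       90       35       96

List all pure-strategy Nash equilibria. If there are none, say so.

For each player, find the best response to each opponent profile; mutual best responses are the pure NE.
Defender against Patch: payoffs 51, 95, 43, 15 → best response Monitor.
Defender against Monitor: payoffs 68, 24, 97, 23 → best response Decoy.
Defender against Decoy: payoffs 21, 52, 62, 22 → best response Decoy.
Defender against Harden: payoffs 53, 93, 89, 83 → best response Monitor.
Attacker against Patch: payoffs 88, 64, 19, 76 → best response Patch.
Attacker against Monitor: payoffs 12, 14, 54, 57 → best response Harden.
Attacker against Decoy: payoffs 71, 21, 20, 12 → best response Patch.
Attacker against Harden: payoffs 72, 90, 35, 96 → best response Harden.
Mutual best responses: (Monitor, Harden).

(Monitor, Harden)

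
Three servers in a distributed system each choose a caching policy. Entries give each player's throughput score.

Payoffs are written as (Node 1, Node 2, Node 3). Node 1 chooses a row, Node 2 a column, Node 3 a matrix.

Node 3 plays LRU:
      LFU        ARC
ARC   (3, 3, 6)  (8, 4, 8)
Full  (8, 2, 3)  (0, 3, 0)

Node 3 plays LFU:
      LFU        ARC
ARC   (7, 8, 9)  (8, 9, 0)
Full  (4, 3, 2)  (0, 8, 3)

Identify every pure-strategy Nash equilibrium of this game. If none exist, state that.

(ARC, ARC, LRU)

Node 1 against (LFU, LRU): payoffs 3, 8 → best response Full.
Node 1 against (LFU, LFU): payoffs 7, 4 → best response ARC.
Node 1 against (ARC, LRU): payoffs 8, 0 → best response ARC.
Node 1 against (ARC, LFU): payoffs 8, 0 → best response ARC.
Node 2 against (ARC, LRU): payoffs 3, 4 → best response ARC.
Node 2 against (ARC, LFU): payoffs 8, 9 → best response ARC.
Node 2 against (Full, LRU): payoffs 2, 3 → best response ARC.
Node 2 against (Full, LFU): payoffs 3, 8 → best response ARC.
Node 3 against (ARC, LFU): payoffs 6, 9 → best response LFU.
Node 3 against (ARC, ARC): payoffs 8, 0 → best response LRU.
Node 3 against (Full, LFU): payoffs 3, 2 → best response LRU.
Node 3 against (Full, ARC): payoffs 0, 3 → best response LFU.
Mutual best responses: (ARC, ARC, LRU).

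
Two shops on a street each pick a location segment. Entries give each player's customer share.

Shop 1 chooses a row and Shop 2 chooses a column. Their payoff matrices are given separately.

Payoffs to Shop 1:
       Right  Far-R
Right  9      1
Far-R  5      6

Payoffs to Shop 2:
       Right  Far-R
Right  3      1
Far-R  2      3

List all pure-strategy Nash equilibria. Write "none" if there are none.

(Right, Right); (Far-R, Far-R)

(Right, Right): Shop 1 gets 9, best alternative 5; Shop 2 gets 3, best alternative 1. No profitable deviation — NE.
(Right, Far-R): Shop 1 can switch to Far-R (1 → 6). Not NE.
(Far-R, Right): Shop 1 can switch to Right (5 → 9). Not NE.
(Far-R, Far-R): Shop 1 gets 6, best alternative 1; Shop 2 gets 3, best alternative 2. No profitable deviation — NE.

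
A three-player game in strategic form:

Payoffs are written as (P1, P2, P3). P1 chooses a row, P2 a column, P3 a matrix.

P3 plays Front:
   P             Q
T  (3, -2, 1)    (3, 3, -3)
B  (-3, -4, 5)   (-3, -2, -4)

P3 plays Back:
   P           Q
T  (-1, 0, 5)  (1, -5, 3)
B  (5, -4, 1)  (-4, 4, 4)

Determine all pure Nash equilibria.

P1 against (P, Front): payoffs 3, -3 → best response T.
P1 against (P, Back): payoffs -1, 5 → best response B.
P1 against (Q, Front): payoffs 3, -3 → best response T.
P1 against (Q, Back): payoffs 1, -4 → best response T.
P2 against (T, Front): payoffs -2, 3 → best response Q.
P2 against (T, Back): payoffs 0, -5 → best response P.
P2 against (B, Front): payoffs -4, -2 → best response Q.
P2 against (B, Back): payoffs -4, 4 → best response Q.
P3 against (T, P): payoffs 1, 5 → best response Back.
P3 against (T, Q): payoffs -3, 3 → best response Back.
P3 against (B, P): payoffs 5, 1 → best response Front.
P3 against (B, Q): payoffs -4, 4 → best response Back.
No profile is a mutual best response for all players.

none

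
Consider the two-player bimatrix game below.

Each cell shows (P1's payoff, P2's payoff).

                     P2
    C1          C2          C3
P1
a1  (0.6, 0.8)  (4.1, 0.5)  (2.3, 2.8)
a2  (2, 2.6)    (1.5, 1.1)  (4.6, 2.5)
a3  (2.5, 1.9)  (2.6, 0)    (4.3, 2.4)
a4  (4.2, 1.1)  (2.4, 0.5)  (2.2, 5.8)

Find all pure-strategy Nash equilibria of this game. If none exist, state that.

(a1, C1): P1 can switch to a2 (0.6 → 2). Not NE.
(a1, C2): P2 can switch to C1 (0.5 → 0.8). Not NE.
(a1, C3): P1 can switch to a2 (2.3 → 4.6). Not NE.
(a2, C1): P1 can switch to a3 (2 → 2.5). Not NE.
(a2, C2): P1 can switch to a1 (1.5 → 4.1). Not NE.
(a2, C3): P2 can switch to C1 (2.5 → 2.6). Not NE.
(The remaining 6 profiles each have a profitable deviation by the same check.)

There is no pure-strategy Nash equilibrium.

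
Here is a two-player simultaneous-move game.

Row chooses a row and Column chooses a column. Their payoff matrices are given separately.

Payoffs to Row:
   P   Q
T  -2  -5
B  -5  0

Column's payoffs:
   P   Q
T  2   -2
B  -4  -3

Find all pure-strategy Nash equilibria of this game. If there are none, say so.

For each strategy profile, look for a profitable unilateral deviation.
(T, P): Row gets -2, best alternative -5; Column gets 2, best alternative -2. No profitable deviation — NE.
(T, Q): Row can switch to B (-5 → 0). Not NE.
(B, P): Row can switch to T (-5 → -2). Not NE.
(B, Q): Row gets 0, best alternative -5; Column gets -3, best alternative -4. No profitable deviation — NE.

(T, P), (B, Q)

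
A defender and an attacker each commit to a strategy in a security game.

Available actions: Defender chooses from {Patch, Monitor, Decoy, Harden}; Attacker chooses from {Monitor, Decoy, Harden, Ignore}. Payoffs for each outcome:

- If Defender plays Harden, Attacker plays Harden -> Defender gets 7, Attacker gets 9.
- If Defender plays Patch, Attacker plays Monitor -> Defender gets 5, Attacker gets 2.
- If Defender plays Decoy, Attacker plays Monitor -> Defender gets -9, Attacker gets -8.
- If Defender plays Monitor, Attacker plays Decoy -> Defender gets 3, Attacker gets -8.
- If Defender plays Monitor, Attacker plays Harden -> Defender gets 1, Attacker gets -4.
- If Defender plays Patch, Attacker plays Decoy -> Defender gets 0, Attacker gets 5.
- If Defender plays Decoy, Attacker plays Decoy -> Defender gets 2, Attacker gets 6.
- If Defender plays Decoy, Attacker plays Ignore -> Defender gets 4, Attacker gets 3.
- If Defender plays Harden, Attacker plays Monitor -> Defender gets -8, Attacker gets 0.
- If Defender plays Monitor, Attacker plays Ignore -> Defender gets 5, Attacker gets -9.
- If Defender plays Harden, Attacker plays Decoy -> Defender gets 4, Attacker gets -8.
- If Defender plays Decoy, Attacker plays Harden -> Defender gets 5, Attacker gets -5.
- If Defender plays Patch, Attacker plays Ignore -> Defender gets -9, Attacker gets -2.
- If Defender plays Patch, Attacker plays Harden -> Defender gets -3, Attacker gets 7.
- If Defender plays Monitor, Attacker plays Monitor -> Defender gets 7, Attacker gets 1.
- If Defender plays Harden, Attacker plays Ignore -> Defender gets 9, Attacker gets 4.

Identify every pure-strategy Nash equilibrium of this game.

Pure-strategy Nash equilibria: (Monitor, Monitor), (Harden, Harden)

Defender against Monitor: payoffs 5, 7, -9, -8 → best response Monitor.
Defender against Decoy: payoffs 0, 3, 2, 4 → best response Harden.
Defender against Harden: payoffs -3, 1, 5, 7 → best response Harden.
Defender against Ignore: payoffs -9, 5, 4, 9 → best response Harden.
Attacker against Patch: payoffs 2, 5, 7, -2 → best response Harden.
Attacker against Monitor: payoffs 1, -8, -4, -9 → best response Monitor.
Attacker against Decoy: payoffs -8, 6, -5, 3 → best response Decoy.
Attacker against Harden: payoffs 0, -8, 9, 4 → best response Harden.
Mutual best responses: (Monitor, Monitor); (Harden, Harden).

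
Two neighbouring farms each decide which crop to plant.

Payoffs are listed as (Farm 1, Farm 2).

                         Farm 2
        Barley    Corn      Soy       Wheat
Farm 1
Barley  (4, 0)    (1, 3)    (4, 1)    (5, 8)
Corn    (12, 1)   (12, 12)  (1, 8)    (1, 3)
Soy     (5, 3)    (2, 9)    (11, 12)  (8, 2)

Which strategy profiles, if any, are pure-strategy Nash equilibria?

Check each profile: it is a Nash equilibrium iff no player can strictly gain by switching unilaterally.
(Barley, Barley): Farm 1 can switch to Corn (4 → 12). Not NE.
(Barley, Corn): Farm 1 can switch to Corn (1 → 12). Not NE.
(Barley, Soy): Farm 1 can switch to Soy (4 → 11). Not NE.
(Barley, Wheat): Farm 1 can switch to Soy (5 → 8). Not NE.
(Corn, Barley): Farm 2 can switch to Corn (1 → 12). Not NE.
(Corn, Corn): Farm 1 gets 12, best alternative 2; Farm 2 gets 12, best alternative 8. No profitable deviation — NE.
(Corn, Soy): Farm 1 can switch to Barley (1 → 4). Not NE.
(Corn, Wheat): Farm 1 can switch to Barley (1 → 5). Not NE.
(Soy, Barley): Farm 1 can switch to Corn (5 → 12). Not NE.
(Soy, Soy): Farm 1 gets 11, best alternative 4; Farm 2 gets 12, best alternative 9. No profitable deviation — NE.
(The remaining 2 profiles each have a profitable deviation by the same check.)

The pure Nash equilibria are (Corn, Corn), (Soy, Soy).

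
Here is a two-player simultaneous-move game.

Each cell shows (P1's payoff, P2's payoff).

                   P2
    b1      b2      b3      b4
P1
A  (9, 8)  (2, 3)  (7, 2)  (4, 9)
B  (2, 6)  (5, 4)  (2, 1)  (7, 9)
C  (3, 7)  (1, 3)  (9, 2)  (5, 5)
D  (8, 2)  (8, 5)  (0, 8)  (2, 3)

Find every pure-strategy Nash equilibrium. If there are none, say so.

(B, b4)

P1 against b1: payoffs 9, 2, 3, 8 → best response A.
P1 against b2: payoffs 2, 5, 1, 8 → best response D.
P1 against b3: payoffs 7, 2, 9, 0 → best response C.
P1 against b4: payoffs 4, 7, 5, 2 → best response B.
P2 against A: payoffs 8, 3, 2, 9 → best response b4.
P2 against B: payoffs 6, 4, 1, 9 → best response b4.
P2 against C: payoffs 7, 3, 2, 5 → best response b1.
P2 against D: payoffs 2, 5, 8, 3 → best response b3.
Mutual best responses: (B, b4).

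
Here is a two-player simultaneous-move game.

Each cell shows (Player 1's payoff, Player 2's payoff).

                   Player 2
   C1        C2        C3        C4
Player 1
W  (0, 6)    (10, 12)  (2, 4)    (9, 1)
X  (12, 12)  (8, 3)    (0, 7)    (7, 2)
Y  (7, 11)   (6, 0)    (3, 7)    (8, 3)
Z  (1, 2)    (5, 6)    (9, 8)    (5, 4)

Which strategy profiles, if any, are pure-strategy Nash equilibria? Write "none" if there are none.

Check each profile: it is a Nash equilibrium iff no player can strictly gain by switching unilaterally.
(W, C1): Player 1 can switch to X (0 → 12). Not NE.
(W, C2): Player 1 gets 10, best alternative 8; Player 2 gets 12, best alternative 6. No profitable deviation — NE.
(W, C3): Player 1 can switch to Y (2 → 3). Not NE.
(W, C4): Player 2 can switch to C1 (1 → 6). Not NE.
(X, C1): Player 1 gets 12, best alternative 7; Player 2 gets 12, best alternative 7. No profitable deviation — NE.
(X, C2): Player 1 can switch to W (8 → 10). Not NE.
(X, C3): Player 1 can switch to W (0 → 2). Not NE.
(X, C4): Player 1 can switch to W (7 → 9). Not NE.
(Z, C3): Player 1 gets 9, best alternative 3; Player 2 gets 8, best alternative 6. No profitable deviation — NE.
(The remaining 7 profiles each have a profitable deviation by the same check.)

Pure-strategy Nash equilibria: (W, C2), (X, C1), (Z, C3)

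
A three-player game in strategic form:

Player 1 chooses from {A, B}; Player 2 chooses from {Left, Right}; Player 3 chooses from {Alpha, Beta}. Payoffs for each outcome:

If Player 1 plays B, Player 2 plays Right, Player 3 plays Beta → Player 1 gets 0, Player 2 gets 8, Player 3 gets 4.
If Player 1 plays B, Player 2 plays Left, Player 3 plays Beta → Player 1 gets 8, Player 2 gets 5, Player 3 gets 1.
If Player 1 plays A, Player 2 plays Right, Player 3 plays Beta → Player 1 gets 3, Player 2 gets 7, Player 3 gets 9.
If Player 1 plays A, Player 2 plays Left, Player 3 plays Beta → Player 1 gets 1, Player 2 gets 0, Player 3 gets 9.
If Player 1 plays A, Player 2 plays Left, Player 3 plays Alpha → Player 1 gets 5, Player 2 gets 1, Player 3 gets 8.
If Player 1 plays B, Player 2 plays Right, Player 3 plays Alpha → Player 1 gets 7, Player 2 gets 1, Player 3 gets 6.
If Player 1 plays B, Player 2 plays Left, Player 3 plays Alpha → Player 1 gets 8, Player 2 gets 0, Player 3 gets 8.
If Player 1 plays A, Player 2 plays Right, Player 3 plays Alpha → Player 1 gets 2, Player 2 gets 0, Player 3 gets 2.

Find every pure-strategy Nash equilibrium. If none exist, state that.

Pure-strategy Nash equilibria: (A, Right, Beta); (B, Right, Alpha)

Check each profile: it is a Nash equilibrium iff no player can strictly gain by switching unilaterally.
(A, Left, Alpha): Player 1 can switch to B (5 → 8). Not NE.
(A, Left, Beta): Player 1 can switch to B (1 → 8). Not NE.
(A, Right, Alpha): Player 1 can switch to B (2 → 7). Not NE.
(A, Right, Beta): Player 1 gets 3, best alternative 0; Player 2 gets 7, best alternative 0; Player 3 gets 9, best alternative 2. No profitable deviation — NE.
(B, Left, Alpha): Player 2 can switch to Right (0 → 1). Not NE.
(B, Left, Beta): Player 2 can switch to Right (5 → 8). Not NE.
(B, Right, Alpha): Player 1 gets 7, best alternative 2; Player 2 gets 1, best alternative 0; Player 3 gets 6, best alternative 4. No profitable deviation — NE.
(B, Right, Beta): Player 1 can switch to A (0 → 3). Not NE.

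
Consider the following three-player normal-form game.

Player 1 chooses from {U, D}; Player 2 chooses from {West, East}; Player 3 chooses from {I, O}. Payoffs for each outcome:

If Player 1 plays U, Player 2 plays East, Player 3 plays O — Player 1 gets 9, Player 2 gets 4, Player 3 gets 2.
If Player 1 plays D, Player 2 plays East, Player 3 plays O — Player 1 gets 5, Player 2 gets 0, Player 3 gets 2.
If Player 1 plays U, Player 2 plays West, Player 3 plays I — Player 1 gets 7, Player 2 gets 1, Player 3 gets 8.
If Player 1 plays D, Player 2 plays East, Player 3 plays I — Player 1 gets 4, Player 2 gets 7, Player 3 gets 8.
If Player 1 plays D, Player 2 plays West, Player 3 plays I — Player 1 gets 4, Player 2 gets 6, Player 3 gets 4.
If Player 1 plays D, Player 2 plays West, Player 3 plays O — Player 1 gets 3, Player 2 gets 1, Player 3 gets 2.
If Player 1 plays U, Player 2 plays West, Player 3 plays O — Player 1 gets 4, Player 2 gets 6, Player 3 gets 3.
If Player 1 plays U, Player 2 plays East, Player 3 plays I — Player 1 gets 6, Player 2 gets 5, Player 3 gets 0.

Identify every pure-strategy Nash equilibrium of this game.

none

(U, West, I): Player 2 can switch to East (1 → 5). Not NE.
(U, West, O): Player 3 can switch to I (3 → 8). Not NE.
(U, East, I): Player 3 can switch to O (0 → 2). Not NE.
(U, East, O): Player 2 can switch to West (4 → 6). Not NE.
(D, West, I): Player 1 can switch to U (4 → 7). Not NE.
(D, West, O): Player 1 can switch to U (3 → 4). Not NE.
(The remaining 2 profiles each have a profitable deviation by the same check.)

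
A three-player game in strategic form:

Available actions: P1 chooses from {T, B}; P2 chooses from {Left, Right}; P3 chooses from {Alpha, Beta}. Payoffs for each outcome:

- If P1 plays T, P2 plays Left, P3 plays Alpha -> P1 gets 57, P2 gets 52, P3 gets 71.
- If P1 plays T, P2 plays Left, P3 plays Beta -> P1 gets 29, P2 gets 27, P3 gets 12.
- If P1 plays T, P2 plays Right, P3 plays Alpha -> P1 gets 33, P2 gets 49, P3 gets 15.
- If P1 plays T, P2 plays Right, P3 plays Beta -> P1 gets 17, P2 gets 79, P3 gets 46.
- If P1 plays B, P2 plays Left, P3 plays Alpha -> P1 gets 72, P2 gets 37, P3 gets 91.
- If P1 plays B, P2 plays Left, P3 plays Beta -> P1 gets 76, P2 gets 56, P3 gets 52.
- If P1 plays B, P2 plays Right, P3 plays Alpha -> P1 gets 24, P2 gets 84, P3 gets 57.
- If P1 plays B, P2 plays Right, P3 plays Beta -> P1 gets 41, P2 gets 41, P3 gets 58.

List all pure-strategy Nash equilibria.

P1 against (Left, Alpha): payoffs 57, 72 → best response B.
P1 against (Left, Beta): payoffs 29, 76 → best response B.
P1 against (Right, Alpha): payoffs 33, 24 → best response T.
P1 against (Right, Beta): payoffs 17, 41 → best response B.
P2 against (T, Alpha): payoffs 52, 49 → best response Left.
P2 against (T, Beta): payoffs 27, 79 → best response Right.
P2 against (B, Alpha): payoffs 37, 84 → best response Right.
P2 against (B, Beta): payoffs 56, 41 → best response Left.
P3 against (T, Left): payoffs 71, 12 → best response Alpha.
P3 against (T, Right): payoffs 15, 46 → best response Beta.
P3 against (B, Left): payoffs 91, 52 → best response Alpha.
P3 against (B, Right): payoffs 57, 58 → best response Beta.
No profile is a mutual best response for all players.

This game has no pure Nash equilibrium.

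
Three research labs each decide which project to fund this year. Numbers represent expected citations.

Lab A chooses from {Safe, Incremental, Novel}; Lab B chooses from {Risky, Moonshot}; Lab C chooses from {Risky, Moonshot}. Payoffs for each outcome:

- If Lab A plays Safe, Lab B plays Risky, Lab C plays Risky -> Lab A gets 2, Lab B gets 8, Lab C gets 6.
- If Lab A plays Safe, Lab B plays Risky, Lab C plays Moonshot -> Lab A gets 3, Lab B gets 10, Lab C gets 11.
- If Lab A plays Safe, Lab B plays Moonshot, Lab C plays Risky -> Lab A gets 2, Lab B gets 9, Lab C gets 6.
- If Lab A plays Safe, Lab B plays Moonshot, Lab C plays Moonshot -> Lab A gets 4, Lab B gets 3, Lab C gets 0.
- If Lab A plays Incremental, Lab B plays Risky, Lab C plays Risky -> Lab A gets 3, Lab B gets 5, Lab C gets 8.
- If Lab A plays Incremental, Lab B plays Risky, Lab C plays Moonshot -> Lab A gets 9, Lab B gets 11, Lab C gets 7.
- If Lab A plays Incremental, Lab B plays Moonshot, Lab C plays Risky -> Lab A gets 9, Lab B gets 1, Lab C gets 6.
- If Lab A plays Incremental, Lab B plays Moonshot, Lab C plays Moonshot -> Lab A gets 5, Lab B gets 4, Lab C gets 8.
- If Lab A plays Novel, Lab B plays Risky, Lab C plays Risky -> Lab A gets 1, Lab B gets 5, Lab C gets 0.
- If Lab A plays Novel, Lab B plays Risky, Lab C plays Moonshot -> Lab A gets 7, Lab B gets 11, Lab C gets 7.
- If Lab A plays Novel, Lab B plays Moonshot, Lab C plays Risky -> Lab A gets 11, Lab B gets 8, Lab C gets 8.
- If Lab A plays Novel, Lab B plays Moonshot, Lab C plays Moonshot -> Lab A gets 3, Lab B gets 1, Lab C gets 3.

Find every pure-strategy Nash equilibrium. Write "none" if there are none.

Lab A against (Risky, Risky): payoffs 2, 3, 1 → best response Incremental.
Lab A against (Risky, Moonshot): payoffs 3, 9, 7 → best response Incremental.
Lab A against (Moonshot, Risky): payoffs 2, 9, 11 → best response Novel.
Lab A against (Moonshot, Moonshot): payoffs 4, 5, 3 → best response Incremental.
Lab B against (Safe, Risky): payoffs 8, 9 → best response Moonshot.
Lab B against (Safe, Moonshot): payoffs 10, 3 → best response Risky.
Lab B against (Incremental, Risky): payoffs 5, 1 → best response Risky.
Lab B against (Incremental, Moonshot): payoffs 11, 4 → best response Risky.
Lab B against (Novel, Risky): payoffs 5, 8 → best response Moonshot.
Lab B against (Novel, Moonshot): payoffs 11, 1 → best response Risky.
Lab C against (Safe, Risky): payoffs 6, 11 → best response Moonshot.
Lab C against (Safe, Moonshot): payoffs 6, 0 → best response Risky.
Lab C against (Incremental, Risky): payoffs 8, 7 → best response Risky.
Lab C against (Incremental, Moonshot): payoffs 6, 8 → best response Moonshot.
Lab C against (Novel, Risky): payoffs 0, 7 → best response Moonshot.
Lab C against (Novel, Moonshot): payoffs 8, 3 → best response Risky.
Mutual best responses: (Incremental, Risky, Risky); (Novel, Moonshot, Risky).

The pure Nash equilibria are (Incremental, Risky, Risky) and (Novel, Moonshot, Risky).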